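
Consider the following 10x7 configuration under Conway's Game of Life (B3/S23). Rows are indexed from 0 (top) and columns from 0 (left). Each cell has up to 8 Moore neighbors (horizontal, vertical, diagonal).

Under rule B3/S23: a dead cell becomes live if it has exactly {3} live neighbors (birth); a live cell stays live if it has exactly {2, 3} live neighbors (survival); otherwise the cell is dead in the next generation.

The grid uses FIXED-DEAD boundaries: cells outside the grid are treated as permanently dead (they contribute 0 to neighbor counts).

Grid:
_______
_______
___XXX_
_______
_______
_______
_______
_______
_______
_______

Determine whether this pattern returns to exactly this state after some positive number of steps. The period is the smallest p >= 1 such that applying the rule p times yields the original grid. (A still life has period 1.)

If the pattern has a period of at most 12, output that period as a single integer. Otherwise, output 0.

Answer: 2

Derivation:
Simulating and comparing each generation to the original:
Gen 0 (original, given above): 3 live cells
Gen 1: 3 live cells, differs from original
Gen 2: 3 live cells, MATCHES original -> period = 2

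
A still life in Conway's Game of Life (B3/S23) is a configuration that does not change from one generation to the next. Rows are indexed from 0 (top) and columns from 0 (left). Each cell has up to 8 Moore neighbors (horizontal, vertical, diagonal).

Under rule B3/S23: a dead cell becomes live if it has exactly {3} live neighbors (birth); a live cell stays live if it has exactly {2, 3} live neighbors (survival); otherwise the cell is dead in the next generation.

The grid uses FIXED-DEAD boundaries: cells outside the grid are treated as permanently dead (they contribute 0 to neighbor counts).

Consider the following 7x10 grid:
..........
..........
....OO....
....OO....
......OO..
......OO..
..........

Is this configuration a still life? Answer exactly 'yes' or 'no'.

Answer: no

Derivation:
Compute generation 1 and compare to generation 0 (given above):
Generation 1:
..........
..........
....OO....
....O.....
.......O..
......OO..
..........
Cell (3,5) differs: gen0=1 vs gen1=0 -> NOT a still life.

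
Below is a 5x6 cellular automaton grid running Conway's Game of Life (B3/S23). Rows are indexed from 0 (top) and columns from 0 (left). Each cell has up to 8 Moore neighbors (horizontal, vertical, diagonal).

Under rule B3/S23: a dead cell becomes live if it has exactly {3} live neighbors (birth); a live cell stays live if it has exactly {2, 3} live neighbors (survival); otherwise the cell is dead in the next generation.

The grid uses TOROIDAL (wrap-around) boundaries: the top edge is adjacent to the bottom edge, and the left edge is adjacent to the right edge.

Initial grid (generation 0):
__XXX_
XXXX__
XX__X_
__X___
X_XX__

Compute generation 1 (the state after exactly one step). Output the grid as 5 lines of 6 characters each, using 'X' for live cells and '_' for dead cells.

Answer: X___XX
X_____
X____X
X_X__X
____X_

Derivation:
Simulating step by step:
Generation 0 (given above): 14 live cells
Generation 1: 10 live cells
(generation 1 grid is the final answer)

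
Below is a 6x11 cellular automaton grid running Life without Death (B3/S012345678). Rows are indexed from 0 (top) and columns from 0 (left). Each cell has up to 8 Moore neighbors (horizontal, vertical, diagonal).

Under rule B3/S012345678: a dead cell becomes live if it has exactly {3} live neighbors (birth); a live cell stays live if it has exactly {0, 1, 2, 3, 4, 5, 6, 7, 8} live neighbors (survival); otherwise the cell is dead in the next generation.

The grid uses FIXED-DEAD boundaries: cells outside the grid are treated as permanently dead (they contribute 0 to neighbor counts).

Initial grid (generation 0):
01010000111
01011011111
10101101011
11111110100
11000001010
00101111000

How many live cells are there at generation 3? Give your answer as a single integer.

Answer: 46

Derivation:
Simulating step by step:
Generation 0 (given above): 37 live cells
Generation 1: 42 live cells
01011000111
11011011111
10101101011
11111110101
11000001010
01101111100
Generation 2: 45 live cells
11011100111
11011011111
10101101011
11111110101
11000001010
11101111100
Generation 3: 46 live cells
11011110111
11011011111
10101101011
11111110101
11000001010
11101111100
Population at generation 3: 46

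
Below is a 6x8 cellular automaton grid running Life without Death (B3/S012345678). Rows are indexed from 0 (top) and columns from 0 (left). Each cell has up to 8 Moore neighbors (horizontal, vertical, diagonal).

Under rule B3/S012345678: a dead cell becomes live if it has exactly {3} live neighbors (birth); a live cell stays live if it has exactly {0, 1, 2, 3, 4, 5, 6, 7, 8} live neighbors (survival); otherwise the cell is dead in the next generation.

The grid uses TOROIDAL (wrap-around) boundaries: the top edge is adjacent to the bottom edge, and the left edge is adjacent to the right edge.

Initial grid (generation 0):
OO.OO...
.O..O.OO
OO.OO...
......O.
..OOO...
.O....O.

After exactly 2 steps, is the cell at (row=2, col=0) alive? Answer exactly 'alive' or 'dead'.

Simulating step by step:
Generation 0 (given above): 18 live cells
Generation 1: 26 live cells
OO.OO.O.
.O..O.OO
OOOOO.O.
.O...OO.
..OOOO..
OO...OO.
Generation 2: 30 live cells
OO.OO.O.
.O..O.OO
OOOOO.O.
OO...OOO
O.OOOO.O
OO...OO.

Cell (2,0) at generation 2: 1 -> alive

Answer: alive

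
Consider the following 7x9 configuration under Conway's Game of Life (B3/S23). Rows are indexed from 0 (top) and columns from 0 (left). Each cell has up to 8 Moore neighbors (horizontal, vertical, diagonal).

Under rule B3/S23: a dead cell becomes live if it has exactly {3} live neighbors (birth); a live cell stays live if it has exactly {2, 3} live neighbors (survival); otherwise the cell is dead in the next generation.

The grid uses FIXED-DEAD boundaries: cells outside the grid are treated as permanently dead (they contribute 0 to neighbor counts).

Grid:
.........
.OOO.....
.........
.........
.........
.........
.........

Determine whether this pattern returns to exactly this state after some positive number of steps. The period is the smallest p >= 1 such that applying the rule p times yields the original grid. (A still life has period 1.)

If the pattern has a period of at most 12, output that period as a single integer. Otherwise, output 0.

Answer: 2

Derivation:
Simulating and comparing each generation to the original:
Gen 0 (original, given above): 3 live cells
Gen 1: 3 live cells, differs from original
Gen 2: 3 live cells, MATCHES original -> period = 2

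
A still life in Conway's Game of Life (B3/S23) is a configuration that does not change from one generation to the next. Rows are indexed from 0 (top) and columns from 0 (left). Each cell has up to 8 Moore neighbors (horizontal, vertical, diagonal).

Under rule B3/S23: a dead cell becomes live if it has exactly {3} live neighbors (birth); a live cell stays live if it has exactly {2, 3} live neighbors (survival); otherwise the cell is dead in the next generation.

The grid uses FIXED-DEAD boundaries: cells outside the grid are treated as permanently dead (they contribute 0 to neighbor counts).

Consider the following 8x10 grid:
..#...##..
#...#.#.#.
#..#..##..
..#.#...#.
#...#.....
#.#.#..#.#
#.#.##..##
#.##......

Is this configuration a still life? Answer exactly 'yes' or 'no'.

Compute generation 1 and compare to generation 0 (given above):
Generation 1:
.....###..
.#.#....#.
.#.##.#.#.
.#..##.#..
....##..#.
#...#....#
#.#.##..##
..###.....
Cell (0,2) differs: gen0=1 vs gen1=0 -> NOT a still life.

Answer: no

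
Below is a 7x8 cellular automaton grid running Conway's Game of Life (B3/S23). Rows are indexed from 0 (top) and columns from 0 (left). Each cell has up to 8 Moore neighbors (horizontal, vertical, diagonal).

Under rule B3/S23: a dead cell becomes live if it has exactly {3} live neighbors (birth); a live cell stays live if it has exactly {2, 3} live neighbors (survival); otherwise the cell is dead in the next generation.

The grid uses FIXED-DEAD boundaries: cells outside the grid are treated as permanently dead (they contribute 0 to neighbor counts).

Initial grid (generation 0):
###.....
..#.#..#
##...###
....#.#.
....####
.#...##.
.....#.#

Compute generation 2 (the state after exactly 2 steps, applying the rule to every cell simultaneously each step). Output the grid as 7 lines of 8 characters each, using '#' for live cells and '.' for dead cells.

Answer: .#.##...
......#.
.....##.
....##..
........
........
........

Derivation:
Simulating step by step:
Generation 0 (given above): 22 live cells
Generation 1: 15 live cells
.###....
..##.#.#
.#.##..#
....#...
....#..#
........
.....#..
Generation 2: 8 live cells
(generation 2 grid is the final answer)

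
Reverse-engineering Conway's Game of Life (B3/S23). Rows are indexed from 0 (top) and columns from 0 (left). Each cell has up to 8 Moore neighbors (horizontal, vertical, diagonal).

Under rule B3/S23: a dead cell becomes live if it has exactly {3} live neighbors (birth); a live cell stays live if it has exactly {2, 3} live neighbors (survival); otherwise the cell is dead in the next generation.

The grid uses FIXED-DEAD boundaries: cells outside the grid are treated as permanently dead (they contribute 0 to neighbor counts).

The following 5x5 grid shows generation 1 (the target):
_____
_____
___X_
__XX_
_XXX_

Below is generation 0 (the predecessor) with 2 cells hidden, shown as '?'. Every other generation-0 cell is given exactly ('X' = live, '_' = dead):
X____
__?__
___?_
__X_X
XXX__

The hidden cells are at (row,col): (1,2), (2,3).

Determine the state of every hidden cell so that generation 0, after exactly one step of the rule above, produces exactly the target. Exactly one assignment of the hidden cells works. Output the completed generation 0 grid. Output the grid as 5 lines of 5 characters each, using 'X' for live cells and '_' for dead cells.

Hidden generation-0 cells (in order): (1,2), (2,3).
A hidden cell only influences target cells in its own 3x3 neighborhood. Try each of the 2^2 = 4 assignments, step the completed generation 0 forward once under B3/S23, and compare with the target:
  (1,2)=_ (2,3)=_ -> step gives (2,3)='_' but target has 'X' -> reject
  (1,2)=_ (2,3)=X -> step gives (3,3)='_' but target has 'X' -> reject
  (1,2)=X (2,3)=_ -> step reproduces the target at every cell -> ACCEPT
  (1,2)=X (2,3)=X -> step gives (2,2)='X' but target has '_' -> reject
Unique solution: (1,2)=live, (2,3)=dead.
Check: live-neighbor counts of every cell in the completed generation 0:
02110
12010
02231
24230
13231
Applying B3/S23 to generation 0 with these counts gives:
_____
_____
___X_
__XX_
_XXX_
which matches the target exactly.

Answer: X____
__X__
_____
__X_X
XXX__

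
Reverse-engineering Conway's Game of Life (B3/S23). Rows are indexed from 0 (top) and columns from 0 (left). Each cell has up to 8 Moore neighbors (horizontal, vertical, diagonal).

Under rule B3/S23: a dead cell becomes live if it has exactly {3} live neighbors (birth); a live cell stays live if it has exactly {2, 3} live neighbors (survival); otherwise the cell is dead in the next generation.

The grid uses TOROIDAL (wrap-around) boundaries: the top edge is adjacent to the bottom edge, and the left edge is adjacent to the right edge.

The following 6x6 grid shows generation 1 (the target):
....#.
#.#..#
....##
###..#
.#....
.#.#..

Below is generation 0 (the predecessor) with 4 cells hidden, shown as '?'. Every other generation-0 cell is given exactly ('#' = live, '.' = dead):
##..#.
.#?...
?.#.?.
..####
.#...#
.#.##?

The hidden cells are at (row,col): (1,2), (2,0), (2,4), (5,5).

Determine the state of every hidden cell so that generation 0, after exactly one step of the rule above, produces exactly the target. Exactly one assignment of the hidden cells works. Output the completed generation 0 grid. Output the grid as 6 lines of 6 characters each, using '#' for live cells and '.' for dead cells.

Answer: ##..#.
.##...
..#.#.
..####
.#...#
.#.###

Derivation:
Hidden generation-0 cells (in order): (1,2), (2,0), (2,4), (5,5).
A hidden cell only influences target cells in its own 3x3 neighborhood. Try each of the 2^4 = 16 assignments, step the completed generation 0 forward once under B3/S23, and compare with the target:
  (1,2)=. (2,0)=. (2,4)=. (5,5)=. -> step gives (0,0)='#' but target has '.' -> reject
  (1,2)=. (2,0)=. (2,4)=. (5,5)=# -> step gives (0,1)='#' but target has '.' -> reject
  (1,2)=. (2,0)=. (2,4)=# (5,5)=. -> step gives (0,0)='#' but target has '.' -> reject
  (1,2)=. (2,0)=. (2,4)=# (5,5)=# -> step gives (0,1)='#' but target has '.' -> reject
  (1,2)=. (2,0)=# (2,4)=. (5,5)=. -> step gives (0,0)='#' but target has '.' -> reject
  (1,2)=. (2,0)=# (2,4)=. (5,5)=# -> step gives (0,1)='#' but target has '.' -> reject
  (1,2)=. (2,0)=# (2,4)=# (5,5)=. -> step gives (0,0)='#' but target has '.' -> reject
  (1,2)=. (2,0)=# (2,4)=# (5,5)=# -> step gives (0,1)='#' but target has '.' -> reject
  (1,2)=# (2,0)=. (2,4)=. (5,5)=. -> step gives (0,0)='#' but target has '.' -> reject
  (1,2)=# (2,0)=. (2,4)=. (5,5)=# -> step gives (1,3)='#' but target has '.' -> reject
  (1,2)=# (2,0)=. (2,4)=# (5,5)=. -> step gives (0,0)='#' but target has '.' -> reject
  (1,2)=# (2,0)=. (2,4)=# (5,5)=# -> step reproduces the target at every cell -> ACCEPT
  (1,2)=# (2,0)=# (2,4)=. (5,5)=. -> step gives (0,0)='#' but target has '.' -> reject
  (1,2)=# (2,0)=# (2,4)=. (5,5)=# -> step gives (1,0)='.' but target has '#' -> reject
  (1,2)=# (2,0)=# (2,4)=# (5,5)=. -> step gives (0,0)='#' but target has '.' -> reject
  (1,2)=# (2,0)=# (2,4)=# (5,5)=# -> step gives (1,0)='.' but target has '#' -> reject
Unique solution: (1,2)=live, (2,0)=dead, (2,4)=live, (5,5)=live.
Check: live-neighbor counts of every cell in the completed generation 0:
445434
343423
244633
333443
525574
634244
Applying B3/S23 to generation 0 with these counts gives:
....#.
#.#..#
....##
###..#
.#....
.#.#..
which matches the target exactly.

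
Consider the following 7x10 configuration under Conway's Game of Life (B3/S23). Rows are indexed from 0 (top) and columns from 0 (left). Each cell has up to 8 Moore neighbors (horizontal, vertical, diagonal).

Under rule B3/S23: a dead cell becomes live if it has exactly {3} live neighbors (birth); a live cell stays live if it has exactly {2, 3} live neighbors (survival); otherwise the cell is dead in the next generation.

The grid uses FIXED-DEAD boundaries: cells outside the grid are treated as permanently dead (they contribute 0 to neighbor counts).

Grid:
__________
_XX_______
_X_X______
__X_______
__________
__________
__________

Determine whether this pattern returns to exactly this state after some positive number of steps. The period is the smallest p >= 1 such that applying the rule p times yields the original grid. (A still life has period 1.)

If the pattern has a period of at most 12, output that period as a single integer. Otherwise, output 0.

Answer: 1

Derivation:
Simulating and comparing each generation to the original:
Gen 0 (original, given above): 5 live cells
Gen 1: 5 live cells, MATCHES original -> period = 1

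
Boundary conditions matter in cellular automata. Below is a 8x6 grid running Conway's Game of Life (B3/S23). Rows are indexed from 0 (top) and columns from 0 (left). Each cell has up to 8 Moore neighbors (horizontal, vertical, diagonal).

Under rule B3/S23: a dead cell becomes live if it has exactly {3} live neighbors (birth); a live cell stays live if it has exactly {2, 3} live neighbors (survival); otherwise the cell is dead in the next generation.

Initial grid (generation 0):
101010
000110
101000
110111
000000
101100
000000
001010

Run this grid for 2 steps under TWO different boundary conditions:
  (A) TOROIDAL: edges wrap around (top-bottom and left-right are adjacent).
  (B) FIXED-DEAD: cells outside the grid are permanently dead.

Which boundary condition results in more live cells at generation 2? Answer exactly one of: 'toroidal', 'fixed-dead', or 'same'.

Answer: toroidal

Derivation:
Under TOROIDAL boundary, generation 2:
111011
001001
100000
101111
111111
000000
111000
000100
Population = 23

Under FIXED-DEAD boundary, generation 2:
000100
010011
100001
101110
101100
010000
000000
000000
Population = 14

Comparison: toroidal=23, fixed-dead=14 -> toroidal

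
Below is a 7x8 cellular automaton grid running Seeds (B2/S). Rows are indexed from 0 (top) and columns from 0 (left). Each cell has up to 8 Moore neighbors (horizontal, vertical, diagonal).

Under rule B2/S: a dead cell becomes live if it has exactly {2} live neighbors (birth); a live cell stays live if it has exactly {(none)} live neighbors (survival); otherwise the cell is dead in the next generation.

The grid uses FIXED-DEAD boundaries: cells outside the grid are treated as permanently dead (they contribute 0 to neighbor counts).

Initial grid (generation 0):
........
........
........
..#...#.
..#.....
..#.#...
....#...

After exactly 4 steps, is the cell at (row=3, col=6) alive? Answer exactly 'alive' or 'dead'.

Simulating step by step:
Generation 0 (given above): 6 live cells
Generation 1: 6 live cells
........
........
........
.#.#....
.....#..
.#...#..
.....#..
Generation 2: 8 live cells
........
........
..#.....
..#.#...
##....#.
........
....#.#.
Generation 3: 11 live cells
........
........
.#......
#....#..
..##.#..
##....##
.....#..
Generation 4: 8 live cells
........
........
#.......
...#..#.
.......#
...#....
##.....#

Cell (3,6) at generation 4: 1 -> alive

Answer: alive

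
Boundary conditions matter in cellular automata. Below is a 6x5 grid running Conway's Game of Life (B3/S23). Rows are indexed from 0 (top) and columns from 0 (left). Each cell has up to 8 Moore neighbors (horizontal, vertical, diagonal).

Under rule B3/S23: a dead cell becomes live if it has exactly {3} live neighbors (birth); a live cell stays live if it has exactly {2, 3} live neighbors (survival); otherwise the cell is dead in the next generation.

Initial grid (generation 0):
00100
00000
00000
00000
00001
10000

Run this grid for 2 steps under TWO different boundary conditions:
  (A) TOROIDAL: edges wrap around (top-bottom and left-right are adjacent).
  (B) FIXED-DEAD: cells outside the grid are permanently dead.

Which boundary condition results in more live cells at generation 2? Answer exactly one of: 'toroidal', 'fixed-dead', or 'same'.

Under TOROIDAL boundary, generation 2:
00000
00000
00000
00000
00000
00000
Population = 0

Under FIXED-DEAD boundary, generation 2:
00000
00000
00000
00000
00000
00000
Population = 0

Comparison: toroidal=0, fixed-dead=0 -> same

Answer: same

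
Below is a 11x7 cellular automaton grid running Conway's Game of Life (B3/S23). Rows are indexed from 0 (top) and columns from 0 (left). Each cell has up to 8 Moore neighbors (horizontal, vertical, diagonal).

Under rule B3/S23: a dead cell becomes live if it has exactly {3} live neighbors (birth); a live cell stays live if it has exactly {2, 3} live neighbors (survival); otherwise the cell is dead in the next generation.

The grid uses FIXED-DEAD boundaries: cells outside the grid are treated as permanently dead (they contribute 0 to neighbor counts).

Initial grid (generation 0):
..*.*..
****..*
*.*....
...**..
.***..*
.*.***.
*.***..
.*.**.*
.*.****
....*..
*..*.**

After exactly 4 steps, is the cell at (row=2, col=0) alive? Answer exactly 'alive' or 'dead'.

Answer: dead

Derivation:
Simulating step by step:
Generation 0 (given above): 37 live cells
Generation 1: 16 live cells
..*....
*......
*...*..
....*..
.*.....
*....*.
*......
**....*
......*
..*....
....**.
Generation 2: 8 live cells
.......
.*.....
.......
.......
.......
**.....
*......
**.....
.*.....
.....*.
.......
Generation 3: 6 live cells
.......
.......
.......
.......
.......
**.....
.......
**.....
**.....
.......
.......
Generation 4: 4 live cells
.......
.......
.......
.......
.......
.......
.......
**.....
**.....
.......
.......

Cell (2,0) at generation 4: 0 -> dead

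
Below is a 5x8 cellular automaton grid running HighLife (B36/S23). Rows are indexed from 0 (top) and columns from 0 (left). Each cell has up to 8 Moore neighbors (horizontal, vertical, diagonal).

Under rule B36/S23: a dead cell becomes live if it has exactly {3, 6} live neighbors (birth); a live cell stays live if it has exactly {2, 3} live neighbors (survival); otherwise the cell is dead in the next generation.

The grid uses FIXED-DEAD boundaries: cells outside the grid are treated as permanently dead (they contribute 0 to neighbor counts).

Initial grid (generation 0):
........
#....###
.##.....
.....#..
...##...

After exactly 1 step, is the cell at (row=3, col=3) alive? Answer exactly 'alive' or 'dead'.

Answer: alive

Derivation:
Simulating step by step:
Generation 0 (given above): 9 live cells
Generation 1: 9 live cells
......#.
.#....#.
.#...#..
..###...
....#...

Cell (3,3) at generation 1: 1 -> alive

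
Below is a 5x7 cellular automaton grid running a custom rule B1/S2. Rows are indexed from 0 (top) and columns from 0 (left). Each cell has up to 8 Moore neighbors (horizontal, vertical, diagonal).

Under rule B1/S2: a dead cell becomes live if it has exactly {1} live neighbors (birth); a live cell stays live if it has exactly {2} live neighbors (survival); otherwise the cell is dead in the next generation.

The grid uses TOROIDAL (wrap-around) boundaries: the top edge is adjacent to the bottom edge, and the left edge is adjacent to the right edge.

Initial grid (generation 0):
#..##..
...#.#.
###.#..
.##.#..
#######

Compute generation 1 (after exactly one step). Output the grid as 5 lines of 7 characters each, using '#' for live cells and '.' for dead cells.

Answer: .......
.....#.
#......
.......
.......

Derivation:
Simulating step by step:
Generation 0 (given above): 19 live cells
Generation 1: 2 live cells
(generation 1 grid is the final answer)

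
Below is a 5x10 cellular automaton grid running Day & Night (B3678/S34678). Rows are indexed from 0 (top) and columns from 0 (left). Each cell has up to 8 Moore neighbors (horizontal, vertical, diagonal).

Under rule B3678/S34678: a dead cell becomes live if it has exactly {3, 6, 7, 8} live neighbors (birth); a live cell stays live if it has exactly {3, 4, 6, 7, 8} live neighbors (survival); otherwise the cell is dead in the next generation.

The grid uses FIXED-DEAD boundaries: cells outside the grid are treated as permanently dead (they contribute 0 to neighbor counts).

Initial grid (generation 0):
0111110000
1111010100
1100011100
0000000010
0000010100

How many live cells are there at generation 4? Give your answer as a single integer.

Answer: 9

Derivation:
Simulating step by step:
Generation 0 (given above): 19 live cells
Generation 1: 19 live cells
1101101000
1111111000
1100101110
0000010000
0000000000
Generation 2: 15 live cells
1101100000
0100011000
1100111100
0000001100
0000000000
Generation 3: 10 live cells
0010010000
0101001100
0000001100
0000001100
0000000000
Generation 4: 9 live cells
0000001000
0010011100
0000010010
0000001100
0000000000
Population at generation 4: 9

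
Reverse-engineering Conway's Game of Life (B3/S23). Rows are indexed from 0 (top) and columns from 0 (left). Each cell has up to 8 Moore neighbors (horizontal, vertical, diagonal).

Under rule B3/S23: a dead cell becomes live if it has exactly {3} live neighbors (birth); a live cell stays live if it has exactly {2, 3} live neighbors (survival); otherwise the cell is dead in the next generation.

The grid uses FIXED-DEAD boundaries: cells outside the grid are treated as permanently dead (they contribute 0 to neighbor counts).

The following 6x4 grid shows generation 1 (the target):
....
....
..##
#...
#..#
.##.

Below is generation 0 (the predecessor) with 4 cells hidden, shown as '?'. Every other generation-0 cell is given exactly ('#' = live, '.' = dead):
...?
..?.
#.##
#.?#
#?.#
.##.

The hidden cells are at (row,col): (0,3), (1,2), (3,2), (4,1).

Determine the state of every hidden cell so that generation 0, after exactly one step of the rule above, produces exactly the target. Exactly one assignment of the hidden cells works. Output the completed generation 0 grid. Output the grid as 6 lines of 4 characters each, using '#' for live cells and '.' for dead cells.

Hidden generation-0 cells (in order): (0,3), (1,2), (3,2), (4,1).
A hidden cell only influences target cells in its own 3x3 neighborhood. Try each of the 2^4 = 16 assignments, step the completed generation 0 forward once under B3/S23, and compare with the target:
  (0,3)=. (1,2)=. (3,2)=. (4,1)=. -> step gives (2,1)='#' but target has '.' -> reject
  (0,3)=. (1,2)=. (3,2)=. (4,1)=# -> step gives (2,1)='#' but target has '.' -> reject
  (0,3)=. (1,2)=. (3,2)=# (4,1)=. -> step reproduces the target at every cell -> ACCEPT
  (0,3)=. (1,2)=. (3,2)=# (4,1)=# -> step gives (5,0)='#' but target has '.' -> reject
  (0,3)=. (1,2)=# (3,2)=. (4,1)=. -> step gives (1,1)='#' but target has '.' -> reject
  (0,3)=. (1,2)=# (3,2)=. (4,1)=# -> step gives (1,1)='#' but target has '.' -> reject
  (0,3)=. (1,2)=# (3,2)=# (4,1)=. -> step gives (1,1)='#' but target has '.' -> reject
  (0,3)=. (1,2)=# (3,2)=# (4,1)=# -> step gives (1,1)='#' but target has '.' -> reject
  (0,3)=# (1,2)=. (3,2)=. (4,1)=. -> step gives (1,2)='#' but target has '.' -> reject
  (0,3)=# (1,2)=. (3,2)=. (4,1)=# -> step gives (1,2)='#' but target has '.' -> reject
  (0,3)=# (1,2)=. (3,2)=# (4,1)=. -> step gives (1,2)='#' but target has '.' -> reject
  (0,3)=# (1,2)=. (3,2)=# (4,1)=# -> step gives (1,2)='#' but target has '.' -> reject
  (0,3)=# (1,2)=# (3,2)=. (4,1)=. -> step gives (1,1)='#' but target has '.' -> reject
  (0,3)=# (1,2)=# (3,2)=. (4,1)=# -> step gives (1,1)='#' but target has '.' -> reject
  (0,3)=# (1,2)=# (3,2)=# (4,1)=. -> step gives (1,1)='#' but target has '.' -> reject
  (0,3)=# (1,2)=# (3,2)=# (4,1)=# -> step gives (1,1)='#' but target has '.' -> reject
Unique solution: (0,3)=dead, (1,2)=dead, (3,2)=live, (4,1)=dead.
Check: live-neighbor counts of every cell in the completed generation 0:
0000
1222
1433
2544
2553
2222
Applying B3/S23 to generation 0 with these counts gives:
....
....
..##
#...
#..#
.##.
which matches the target exactly.

Answer: ....
....
#.##
#.##
#..#
.##.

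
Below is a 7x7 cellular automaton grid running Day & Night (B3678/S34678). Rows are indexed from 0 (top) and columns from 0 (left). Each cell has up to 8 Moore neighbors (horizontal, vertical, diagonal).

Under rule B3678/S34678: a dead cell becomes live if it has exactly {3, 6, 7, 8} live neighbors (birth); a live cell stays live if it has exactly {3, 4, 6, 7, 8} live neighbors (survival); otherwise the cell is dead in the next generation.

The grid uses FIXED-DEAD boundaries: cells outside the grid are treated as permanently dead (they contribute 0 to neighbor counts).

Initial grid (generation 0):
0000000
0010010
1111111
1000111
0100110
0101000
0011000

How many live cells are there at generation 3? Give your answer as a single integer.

Answer: 20

Derivation:
Simulating step by step:
Generation 0 (given above): 20 live cells
Generation 1: 20 live cells
0000000
0010011
0111011
1000111
1011111
0001000
0010000
Generation 2: 19 live cells
0000000
0111111
0111010
0001110
0101001
0101010
0000000
Generation 3: 20 live cells
0011110
0101110
0111100
0111011
0001100
0000100
0000000
Population at generation 3: 20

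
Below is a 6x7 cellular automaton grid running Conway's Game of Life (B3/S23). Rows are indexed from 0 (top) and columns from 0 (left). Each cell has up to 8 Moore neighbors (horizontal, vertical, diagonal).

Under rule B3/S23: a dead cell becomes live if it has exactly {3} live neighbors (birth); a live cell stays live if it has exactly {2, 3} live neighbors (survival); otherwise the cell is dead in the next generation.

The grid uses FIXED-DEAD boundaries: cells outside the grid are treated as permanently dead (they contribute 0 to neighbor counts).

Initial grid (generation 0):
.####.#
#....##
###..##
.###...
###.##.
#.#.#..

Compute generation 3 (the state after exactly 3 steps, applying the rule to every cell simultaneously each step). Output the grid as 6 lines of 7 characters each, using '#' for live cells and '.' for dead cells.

Answer: .##....
.####.#
....#.#
..##..#
......#
...#.#.

Derivation:
Simulating step by step:
Generation 0 (given above): 24 live cells
Generation 1: 19 live cells
.####.#
#......
#..####
......#
#...##.
#.#.##.
Generation 2: 18 live cells
.###...
#.....#
....###
...#..#
.#.##.#
.#.###.
Generation 3: 15 live cells
(generation 3 grid is the final answer)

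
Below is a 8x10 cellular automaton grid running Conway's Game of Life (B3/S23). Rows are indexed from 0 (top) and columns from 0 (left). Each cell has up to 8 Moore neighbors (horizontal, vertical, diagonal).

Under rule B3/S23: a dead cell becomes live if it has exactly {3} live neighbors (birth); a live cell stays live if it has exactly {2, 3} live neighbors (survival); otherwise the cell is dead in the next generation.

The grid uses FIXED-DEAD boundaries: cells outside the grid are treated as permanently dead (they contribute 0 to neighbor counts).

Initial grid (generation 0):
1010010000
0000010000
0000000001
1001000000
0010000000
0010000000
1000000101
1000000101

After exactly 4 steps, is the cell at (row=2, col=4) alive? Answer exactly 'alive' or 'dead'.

Answer: dead

Derivation:
Simulating step by step:
Generation 0 (given above): 15 live cells
Generation 1: 5 live cells
0000000000
0000000000
0000000000
0000000000
0111000000
0100000000
0100000000
0000000000
Generation 2: 5 live cells
0000000000
0000000000
0000000000
0010000000
0110000000
1100000000
0000000000
0000000000
Generation 3: 7 live cells
0000000000
0000000000
0000000000
0110000000
1010000000
1110000000
0000000000
0000000000
Generation 4: 7 live cells
0000000000
0000000000
0000000000
0110000000
1001000000
1010000000
0100000000
0000000000

Cell (2,4) at generation 4: 0 -> dead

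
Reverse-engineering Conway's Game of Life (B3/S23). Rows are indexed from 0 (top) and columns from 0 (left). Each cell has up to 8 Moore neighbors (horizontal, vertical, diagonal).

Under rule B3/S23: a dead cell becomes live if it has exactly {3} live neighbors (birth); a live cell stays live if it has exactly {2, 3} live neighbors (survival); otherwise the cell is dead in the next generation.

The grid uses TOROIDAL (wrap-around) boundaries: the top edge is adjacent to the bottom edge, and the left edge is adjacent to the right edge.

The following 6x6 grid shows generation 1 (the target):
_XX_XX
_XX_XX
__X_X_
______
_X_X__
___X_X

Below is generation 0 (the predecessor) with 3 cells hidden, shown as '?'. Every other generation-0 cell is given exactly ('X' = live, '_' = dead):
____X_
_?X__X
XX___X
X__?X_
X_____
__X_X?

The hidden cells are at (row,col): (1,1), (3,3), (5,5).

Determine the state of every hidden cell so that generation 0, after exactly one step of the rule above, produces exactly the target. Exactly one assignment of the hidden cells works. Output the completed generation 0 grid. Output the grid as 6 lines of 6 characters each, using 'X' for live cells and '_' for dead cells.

Hidden generation-0 cells (in order): (1,1), (3,3), (5,5).
A hidden cell only influences target cells in its own 3x3 neighborhood. Try each of the 2^3 = 8 assignments, step the completed generation 0 forward once under B3/S23, and compare with the target:
  (1,1)=_ (3,3)=_ (5,5)=_ -> step gives (0,1)='_' but target has 'X' -> reject
  (1,1)=_ (3,3)=_ (5,5)=X -> step gives (0,1)='_' but target has 'X' -> reject
  (1,1)=_ (3,3)=X (5,5)=_ -> step gives (0,1)='_' but target has 'X' -> reject
  (1,1)=_ (3,3)=X (5,5)=X -> step gives (0,1)='_' but target has 'X' -> reject
  (1,1)=X (3,3)=_ (5,5)=_ -> step reproduces the target at every cell -> ACCEPT
  (1,1)=X (3,3)=_ (5,5)=X -> step gives (0,0)='X' but target has '_' -> reject
  (1,1)=X (3,3)=X (5,5)=_ -> step gives (2,2)='_' but target has 'X' -> reject
  (1,1)=X (3,3)=X (5,5)=X -> step gives (0,0)='X' but target has '_' -> reject
Unique solution: (1,1)=live, (3,3)=dead, (5,5)=dead.
Check: live-neighbor counts of every cell in the completed generation 0:
233423
532233
543234
441115
131324
120313
Applying B3/S23 to generation 0 with these counts gives:
_XX_XX
_XX_XX
__X_X_
______
_X_X__
___X_X
which matches the target exactly.

Answer: ____X_
_XX__X
XX___X
X___X_
X_____
__X_X_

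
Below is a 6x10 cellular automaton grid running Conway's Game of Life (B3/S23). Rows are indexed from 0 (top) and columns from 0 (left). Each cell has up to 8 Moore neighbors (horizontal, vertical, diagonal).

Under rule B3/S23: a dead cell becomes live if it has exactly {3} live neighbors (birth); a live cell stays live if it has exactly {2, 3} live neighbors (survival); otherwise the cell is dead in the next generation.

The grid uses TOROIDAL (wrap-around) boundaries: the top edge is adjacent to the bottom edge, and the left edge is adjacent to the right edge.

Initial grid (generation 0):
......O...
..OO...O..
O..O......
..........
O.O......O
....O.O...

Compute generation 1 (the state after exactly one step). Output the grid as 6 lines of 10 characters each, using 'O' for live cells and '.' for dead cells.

Simulating step by step:
Generation 0 (given above): 11 live cells
Generation 1: 12 live cells
(generation 1 grid is the final answer)

Answer: ...O.OOO..
..OO......
..OO......
OO.......O
..........
.....O....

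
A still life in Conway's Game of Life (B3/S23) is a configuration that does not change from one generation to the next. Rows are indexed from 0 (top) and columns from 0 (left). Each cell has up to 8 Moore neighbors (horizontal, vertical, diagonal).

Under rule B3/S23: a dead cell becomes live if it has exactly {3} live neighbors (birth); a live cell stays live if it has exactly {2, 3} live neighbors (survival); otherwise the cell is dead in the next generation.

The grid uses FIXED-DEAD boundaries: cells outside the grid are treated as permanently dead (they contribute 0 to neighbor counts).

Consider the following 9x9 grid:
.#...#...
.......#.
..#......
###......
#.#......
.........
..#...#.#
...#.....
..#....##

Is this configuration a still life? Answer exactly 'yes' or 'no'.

Compute generation 1 and compare to generation 0 (given above):
Generation 1:
.........
.........
..#......
#.##.....
#.#......
.#.......
.........
..##....#
.........
Cell (0,1) differs: gen0=1 vs gen1=0 -> NOT a still life.

Answer: no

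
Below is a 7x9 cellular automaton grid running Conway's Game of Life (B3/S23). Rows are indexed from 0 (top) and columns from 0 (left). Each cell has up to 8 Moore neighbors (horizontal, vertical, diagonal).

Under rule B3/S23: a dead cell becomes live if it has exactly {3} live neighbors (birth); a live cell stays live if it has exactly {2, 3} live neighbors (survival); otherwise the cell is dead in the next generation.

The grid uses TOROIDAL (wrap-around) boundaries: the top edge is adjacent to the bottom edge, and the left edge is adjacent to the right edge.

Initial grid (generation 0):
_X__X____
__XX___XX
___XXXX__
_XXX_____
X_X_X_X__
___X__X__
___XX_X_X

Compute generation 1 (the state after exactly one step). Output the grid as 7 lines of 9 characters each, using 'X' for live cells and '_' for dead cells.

Simulating step by step:
Generation 0 (given above): 23 live cells
Generation 1: 21 live cells
(generation 1 grid is the final answer)

Answer: X___XX__X
__X___XX_
_X___XXX_
_X____X__
____XX___
__X___X__
__XXX__X_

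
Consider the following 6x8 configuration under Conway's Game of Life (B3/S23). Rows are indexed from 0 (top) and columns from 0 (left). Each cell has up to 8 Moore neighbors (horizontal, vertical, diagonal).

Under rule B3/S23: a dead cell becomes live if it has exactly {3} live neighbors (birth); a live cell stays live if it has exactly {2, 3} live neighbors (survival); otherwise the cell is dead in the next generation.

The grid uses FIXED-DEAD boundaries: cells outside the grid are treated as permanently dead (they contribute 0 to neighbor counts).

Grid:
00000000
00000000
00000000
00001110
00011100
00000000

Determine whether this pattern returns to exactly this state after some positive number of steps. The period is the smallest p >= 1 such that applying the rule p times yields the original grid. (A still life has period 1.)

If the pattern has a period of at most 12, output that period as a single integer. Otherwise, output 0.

Simulating and comparing each generation to the original:
Gen 0 (original, given above): 6 live cells
Gen 1: 6 live cells, differs from original
Gen 2: 6 live cells, MATCHES original -> period = 2

Answer: 2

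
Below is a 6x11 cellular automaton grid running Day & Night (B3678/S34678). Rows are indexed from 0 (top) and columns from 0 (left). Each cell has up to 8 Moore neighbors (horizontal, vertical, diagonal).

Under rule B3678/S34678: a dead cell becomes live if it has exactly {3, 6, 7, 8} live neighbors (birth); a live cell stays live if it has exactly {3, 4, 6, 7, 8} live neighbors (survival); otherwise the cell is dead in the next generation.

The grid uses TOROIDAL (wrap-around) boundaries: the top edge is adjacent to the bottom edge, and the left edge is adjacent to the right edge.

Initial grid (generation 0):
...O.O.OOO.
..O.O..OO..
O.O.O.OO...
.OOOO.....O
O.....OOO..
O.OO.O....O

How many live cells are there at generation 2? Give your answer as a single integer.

Answer: 21

Derivation:
Simulating step by step:
Generation 0 (given above): 28 live cells
Generation 1: 23 live cells
.O.O...OOOO
.O..O....O.
..OOO..OO..
.OOO....O..
O....O...O.
.O........O
Generation 2: 21 live cells
........OOO
O...O...OOO
....O...OO.
.OOO...OOO.
O.........O
..O.......O
Population at generation 2: 21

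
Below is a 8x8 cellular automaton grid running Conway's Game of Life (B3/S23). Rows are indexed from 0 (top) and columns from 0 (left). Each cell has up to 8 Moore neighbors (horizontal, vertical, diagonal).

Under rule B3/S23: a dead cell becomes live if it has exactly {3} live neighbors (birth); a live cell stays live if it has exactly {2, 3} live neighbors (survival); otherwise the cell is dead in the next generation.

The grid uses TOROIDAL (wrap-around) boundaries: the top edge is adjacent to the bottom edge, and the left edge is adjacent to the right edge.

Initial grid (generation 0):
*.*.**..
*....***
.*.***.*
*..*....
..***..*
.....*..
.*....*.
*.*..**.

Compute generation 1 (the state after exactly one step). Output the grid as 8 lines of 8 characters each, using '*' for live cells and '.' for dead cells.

Answer: *..**...
..*.....
.***.*..
**...***
..***...
..*****.
.*....**
*.***.*.

Derivation:
Simulating step by step:
Generation 0 (given above): 26 live cells
Generation 1: 29 live cells
(generation 1 grid is the final answer)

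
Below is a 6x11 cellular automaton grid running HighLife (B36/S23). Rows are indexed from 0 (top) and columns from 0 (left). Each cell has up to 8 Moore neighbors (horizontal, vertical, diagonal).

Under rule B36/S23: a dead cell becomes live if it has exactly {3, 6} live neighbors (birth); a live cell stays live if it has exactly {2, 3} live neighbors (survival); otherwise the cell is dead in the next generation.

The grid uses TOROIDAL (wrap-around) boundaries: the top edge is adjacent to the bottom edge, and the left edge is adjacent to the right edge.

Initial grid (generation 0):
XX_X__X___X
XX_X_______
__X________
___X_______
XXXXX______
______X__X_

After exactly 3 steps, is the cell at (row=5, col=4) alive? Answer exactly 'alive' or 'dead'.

Simulating step by step:
Generation 0 (given above): 17 live cells
Generation 1: 14 live cells
_X________X
___X______X
_XXX_______
____X______
_XXXX______
____XX_____
Generation 2: 15 live cells
X___X______
_X_X_______
__XXX______
__XXX______
__X________
XX__XX_____
Generation 3: 16 live cells
X_XXXX_____
_X_________
_X_________
_X__X______
__X__X_____
XX_XXX_____

Cell (5,4) at generation 3: 1 -> alive

Answer: alive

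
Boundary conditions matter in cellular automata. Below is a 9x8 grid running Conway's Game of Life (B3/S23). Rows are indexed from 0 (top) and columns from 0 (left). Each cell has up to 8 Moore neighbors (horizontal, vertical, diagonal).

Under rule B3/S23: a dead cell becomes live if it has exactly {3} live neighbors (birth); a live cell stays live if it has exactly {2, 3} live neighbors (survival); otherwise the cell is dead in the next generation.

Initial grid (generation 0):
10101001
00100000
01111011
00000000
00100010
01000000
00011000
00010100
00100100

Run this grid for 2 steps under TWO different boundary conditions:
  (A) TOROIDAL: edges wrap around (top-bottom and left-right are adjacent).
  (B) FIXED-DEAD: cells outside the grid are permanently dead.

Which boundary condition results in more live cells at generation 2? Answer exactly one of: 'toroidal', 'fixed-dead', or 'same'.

Answer: toroidal

Derivation:
Under TOROIDAL boundary, generation 2:
01111000
01001100
11110001
11000010
00100010
00101000
01000000
00000110
01001110
Population = 26

Under FIXED-DEAD boundary, generation 2:
00001110
01001110
01110000
01000010
00100010
00101000
01000000
00100100
00011000
Population = 21

Comparison: toroidal=26, fixed-dead=21 -> toroidal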